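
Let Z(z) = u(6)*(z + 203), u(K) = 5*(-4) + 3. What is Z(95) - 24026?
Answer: -29092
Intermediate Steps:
u(K) = -17 (u(K) = -20 + 3 = -17)
Z(z) = -3451 - 17*z (Z(z) = -17*(z + 203) = -17*(203 + z) = -3451 - 17*z)
Z(95) - 24026 = (-3451 - 17*95) - 24026 = (-3451 - 1615) - 24026 = -5066 - 24026 = -29092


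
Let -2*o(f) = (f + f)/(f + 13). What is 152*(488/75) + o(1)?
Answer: 1038389/1050 ≈ 988.94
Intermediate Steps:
o(f) = -f/(13 + f) (o(f) = -(f + f)/(2*(f + 13)) = -2*f/(2*(13 + f)) = -f/(13 + f))
152*(488/75) + o(1) = 152*(488/75) - 1*1/(13 + 1) = 152*(488*(1/75)) - 1*1/14 = 152*(488/75) - 1*1*1/14 = 74176/75 - 1/14 = 1038389/1050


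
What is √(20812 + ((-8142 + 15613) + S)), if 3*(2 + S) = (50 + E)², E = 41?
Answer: 2*√69843/3 ≈ 176.19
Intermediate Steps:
S = 8275/3 (S = -2 + (50 + 41)²/3 = -2 + (⅓)*91² = -2 + (⅓)*8281 = -2 + 8281/3 = 8275/3 ≈ 2758.3)
√(20812 + ((-8142 + 15613) + S)) = √(20812 + ((-8142 + 15613) + 8275/3)) = √(20812 + (7471 + 8275/3)) = √(20812 + 30688/3) = √(93124/3) = 2*√69843/3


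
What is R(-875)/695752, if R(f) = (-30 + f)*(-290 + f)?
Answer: 1054325/695752 ≈ 1.5154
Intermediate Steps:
R(f) = (-290 + f)*(-30 + f)
R(-875)/695752 = (8700 + (-875)**2 - 320*(-875))/695752 = (8700 + 765625 + 280000)*(1/695752) = 1054325*(1/695752) = 1054325/695752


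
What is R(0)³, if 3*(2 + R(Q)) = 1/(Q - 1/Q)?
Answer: -8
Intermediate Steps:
R(Q) = -2 + 1/(3*(Q - 1/Q))
R(0)³ = ((6 + 0 - 6*0²)/(3*(-1 + 0²)))³ = ((6 + 0 - 6*0)/(3*(-1 + 0)))³ = ((⅓)*(6 + 0 + 0)/(-1))³ = ((⅓)*(-1)*6)³ = (-2)³ = -8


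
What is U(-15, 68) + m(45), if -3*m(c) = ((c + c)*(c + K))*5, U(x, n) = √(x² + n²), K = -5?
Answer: -6000 + √4849 ≈ -5930.4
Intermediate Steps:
U(x, n) = √(n² + x²)
m(c) = -10*c*(-5 + c)/3 (m(c) = -(c + c)*(c - 5)*5/3 = -(2*c)*(-5 + c)*5/3 = -2*c*(-5 + c)*5/3 = -10*c*(-5 + c)/3)
U(-15, 68) + m(45) = √(68² + (-15)²) + (10/3)*45*(5 - 1*45) = √(4624 + 225) + (10/3)*45*(5 - 45) = √4849 + (10/3)*45*(-40) = √4849 - 6000 = -6000 + √4849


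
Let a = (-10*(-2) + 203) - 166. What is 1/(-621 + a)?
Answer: -1/564 ≈ -0.0017731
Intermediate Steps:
a = 57 (a = (20 + 203) - 166 = 223 - 166 = 57)
1/(-621 + a) = 1/(-621 + 57) = 1/(-564) = -1/564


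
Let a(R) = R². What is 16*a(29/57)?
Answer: 13456/3249 ≈ 4.1416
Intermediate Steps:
16*a(29/57) = 16*(29/57)² = 16*(841/3249) = 13456/3249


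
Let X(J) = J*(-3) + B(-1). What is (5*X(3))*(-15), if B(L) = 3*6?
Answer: -675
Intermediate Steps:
B(L) = 18
X(J) = 18 - 3*J (X(J) = J*(-3) + 18 = -3*J + 18 = 18 - 3*J)
(5*X(3))*(-15) = (5*(18 - 3*3))*(-15) = (5*(18 - 9))*(-15) = (5*9)*(-15) = 45*(-15) = -675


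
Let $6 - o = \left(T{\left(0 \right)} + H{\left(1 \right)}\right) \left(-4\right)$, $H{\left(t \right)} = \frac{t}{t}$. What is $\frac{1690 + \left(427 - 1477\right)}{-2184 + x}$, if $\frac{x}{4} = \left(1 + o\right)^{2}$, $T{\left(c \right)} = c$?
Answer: $- \frac{32}{85} \approx -0.37647$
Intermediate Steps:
$H{\left(t \right)} = 1$
$o = 10$ ($o = 6 - \left(0 + 1\right) \left(-4\right) = 6 - 1 \left(-4\right) = 6 - -4 = 6 + 4 = 10$)
$x = 484$ ($x = 4 \left(1 + 10\right)^{2} = 4 \cdot 11^{2} = 4 \cdot 121 = 484$)
$\frac{1690 + \left(427 - 1477\right)}{-2184 + x} = \frac{1690 + \left(427 - 1477\right)}{-2184 + 484} = \frac{1690 - 1050}{-1700} = 640 \left(- \frac{1}{1700}\right) = - \frac{32}{85}$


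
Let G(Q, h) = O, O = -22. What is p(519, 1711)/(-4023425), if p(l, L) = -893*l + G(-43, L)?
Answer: 463489/4023425 ≈ 0.11520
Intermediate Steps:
G(Q, h) = -22
p(l, L) = -22 - 893*l (p(l, L) = -893*l - 22 = -22 - 893*l)
p(519, 1711)/(-4023425) = (-22 - 893*519)/(-4023425) = (-22 - 463467)*(-1/4023425) = -463489*(-1/4023425) = 463489/4023425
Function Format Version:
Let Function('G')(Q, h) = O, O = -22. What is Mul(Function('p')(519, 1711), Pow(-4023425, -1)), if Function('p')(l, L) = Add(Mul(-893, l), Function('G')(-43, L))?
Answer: Rational(463489, 4023425) ≈ 0.11520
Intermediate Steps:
Function('G')(Q, h) = -22
Function('p')(l, L) = Add(-22, Mul(-893, l)) (Function('p')(l, L) = Add(Mul(-893, l), -22) = Add(-22, Mul(-893, l)))
Mul(Function('p')(519, 1711), Pow(-4023425, -1)) = Mul(Add(-22, Mul(-893, 519)), Pow(-4023425, -1)) = Mul(Add(-22, -463467), Rational(-1, 4023425)) = Mul(-463489, Rational(-1, 4023425)) = Rational(463489, 4023425)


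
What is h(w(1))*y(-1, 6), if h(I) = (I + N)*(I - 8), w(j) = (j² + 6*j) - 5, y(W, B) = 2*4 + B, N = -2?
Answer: 0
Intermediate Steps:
y(W, B) = 8 + B
w(j) = -5 + j² + 6*j
h(I) = (-8 + I)*(-2 + I) (h(I) = (I - 2)*(I - 8) = (-2 + I)*(-8 + I) = (-8 + I)*(-2 + I))
h(w(1))*y(-1, 6) = (16 + (-5 + 1² + 6*1)² - 10*(-5 + 1² + 6*1))*(8 + 6) = (16 + (-5 + 1 + 6)² - 10*(-5 + 1 + 6))*14 = (16 + 2² - 10*2)*14 = (16 + 4 - 20)*14 = 0*14 = 0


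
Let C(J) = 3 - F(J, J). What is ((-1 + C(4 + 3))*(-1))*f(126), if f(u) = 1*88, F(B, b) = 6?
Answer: 352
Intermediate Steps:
f(u) = 88
C(J) = -3 (C(J) = 3 - 1*6 = 3 - 6 = -3)
((-1 + C(4 + 3))*(-1))*f(126) = ((-1 - 3)*(-1))*88 = -4*(-1)*88 = 4*88 = 352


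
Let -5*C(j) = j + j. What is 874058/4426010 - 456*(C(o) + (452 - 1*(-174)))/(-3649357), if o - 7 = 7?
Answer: 444187853213/1615209057557 ≈ 0.27500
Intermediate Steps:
o = 14 (o = 7 + 7 = 14)
C(j) = -2*j/5 (C(j) = -(j + j)/5 = -2*j/5)
874058/4426010 - 456*(C(o) + (452 - 1*(-174)))/(-3649357) = 874058/4426010 - 456*(-⅖*14 + (452 - 1*(-174)))/(-3649357) = 874058*(1/4426010) - 456*(-28/5 + (452 + 174))*(-1/3649357) = 437029/2213005 - 456*(-28/5 + 626)*(-1/3649357) = 437029/2213005 - 456*3102/5*(-1/3649357) = 437029/2213005 - 1414512/5*(-1/3649357) = 437029/2213005 + 1414512/18246785 = 444187853213/1615209057557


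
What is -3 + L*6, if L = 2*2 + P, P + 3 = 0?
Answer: 3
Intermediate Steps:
P = -3 (P = -3 + 0 = -3)
L = 1 (L = 2*2 - 3 = 4 - 3 = 1)
-3 + L*6 = -3 + 1*6 = -3 + 6 = 3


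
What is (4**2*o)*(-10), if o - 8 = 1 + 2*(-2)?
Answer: -800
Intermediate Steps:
o = 5 (o = 8 + (1 + 2*(-2)) = 8 + (1 - 4) = 8 - 3 = 5)
(4**2*o)*(-10) = (4**2*5)*(-10) = (16*5)*(-10) = 80*(-10) = -800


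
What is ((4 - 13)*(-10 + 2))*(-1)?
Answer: -72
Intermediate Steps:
((4 - 13)*(-10 + 2))*(-1) = -9*(-8)*(-1) = 72*(-1) = -72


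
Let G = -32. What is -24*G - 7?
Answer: 761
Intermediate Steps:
-24*G - 7 = -24*(-32) - 7 = 768 - 7 = 761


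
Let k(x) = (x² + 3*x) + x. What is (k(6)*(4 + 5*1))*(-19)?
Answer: -10260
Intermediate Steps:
k(x) = x² + 4*x
(k(6)*(4 + 5*1))*(-19) = ((6*(4 + 6))*(4 + 5*1))*(-19) = ((6*10)*(4 + 5))*(-19) = (60*9)*(-19) = 540*(-19) = -10260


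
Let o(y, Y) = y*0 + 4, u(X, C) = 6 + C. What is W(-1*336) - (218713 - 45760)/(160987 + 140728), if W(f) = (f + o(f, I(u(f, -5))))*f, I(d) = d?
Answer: 33656738727/301715 ≈ 1.1155e+5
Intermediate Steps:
o(y, Y) = 4 (o(y, Y) = 0 + 4 = 4)
W(f) = f*(4 + f) (W(f) = (f + 4)*f = (4 + f)*f = f*(4 + f))
W(-1*336) - (218713 - 45760)/(160987 + 140728) = (-1*336)*(4 - 1*336) - (218713 - 45760)/(160987 + 140728) = -336*(4 - 336) - 172953/301715 = -336*(-332) - 172953/301715 = 111552 - 1*172953/301715 = 111552 - 172953/301715 = 33656738727/301715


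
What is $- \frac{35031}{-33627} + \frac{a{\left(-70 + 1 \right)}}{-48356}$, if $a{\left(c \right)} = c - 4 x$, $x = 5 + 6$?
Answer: $\frac{51447239}{49274764} \approx 1.0441$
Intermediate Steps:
$x = 11$
$a{\left(c \right)} = -44 + c$ ($a{\left(c \right)} = c - 44 = -44 + c$)
$- \frac{35031}{-33627} + \frac{a{\left(-70 + 1 \right)}}{-48356} = - \frac{35031}{-33627} + \frac{-44 + \left(-70 + 1\right)}{-48356} = \left(-35031\right) \left(- \frac{1}{33627}\right) + \left(-44 - 69\right) \left(- \frac{1}{48356}\right) = \frac{11677}{11209} - - \frac{113}{48356} = \frac{11677}{11209} + \frac{113}{48356} = \frac{51447239}{49274764}$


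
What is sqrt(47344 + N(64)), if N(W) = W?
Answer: 4*sqrt(2963) ≈ 217.73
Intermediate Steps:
sqrt(47344 + N(64)) = sqrt(47344 + 64) = sqrt(47408) = 4*sqrt(2963)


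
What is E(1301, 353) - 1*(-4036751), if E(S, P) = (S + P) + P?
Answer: 4038758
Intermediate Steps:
E(S, P) = S + 2*P (E(S, P) = (P + S) + P = S + 2*P)
E(1301, 353) - 1*(-4036751) = (1301 + 2*353) - 1*(-4036751) = (1301 + 706) + 4036751 = 2007 + 4036751 = 4038758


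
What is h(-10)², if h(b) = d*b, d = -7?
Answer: 4900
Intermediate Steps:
h(b) = -7*b
h(-10)² = (-7*(-10))² = 70² = 4900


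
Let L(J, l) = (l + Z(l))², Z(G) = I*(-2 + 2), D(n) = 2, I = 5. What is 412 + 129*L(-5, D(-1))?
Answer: 928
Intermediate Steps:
Z(G) = 0 (Z(G) = 5*(-2 + 2) = 5*0 = 0)
L(J, l) = l² (L(J, l) = (l + 0)² = l²)
412 + 129*L(-5, D(-1)) = 412 + 129*2² = 412 + 129*4 = 412 + 516 = 928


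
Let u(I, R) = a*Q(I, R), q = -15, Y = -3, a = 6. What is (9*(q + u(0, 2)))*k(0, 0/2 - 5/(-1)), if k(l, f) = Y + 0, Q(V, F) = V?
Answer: 405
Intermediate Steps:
u(I, R) = 6*I
k(l, f) = -3 (k(l, f) = -3 + 0 = -3)
(9*(q + u(0, 2)))*k(0, 0/2 - 5/(-1)) = (9*(-15 + 6*0))*(-3) = (9*(-15 + 0))*(-3) = (9*(-15))*(-3) = -135*(-3) = 405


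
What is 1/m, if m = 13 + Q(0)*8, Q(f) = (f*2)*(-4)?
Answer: 1/13 ≈ 0.076923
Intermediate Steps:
Q(f) = -8*f (Q(f) = (2*f)*(-4) = -8*f)
m = 13 (m = 13 - 8*0*8 = 13 + 0*8 = 13 + 0 = 13)
1/m = 1/13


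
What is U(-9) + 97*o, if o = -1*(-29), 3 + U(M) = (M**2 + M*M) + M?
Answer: 2963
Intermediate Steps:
U(M) = -3 + M + 2*M**2 (U(M) = -3 + ((M**2 + M*M) + M) = -3 + ((M**2 + M**2) + M) = -3 + (2*M**2 + M) = -3 + (M + 2*M**2) = -3 + M + 2*M**2)
o = 29
U(-9) + 97*o = (-3 - 9 + 2*(-9)**2) + 97*29 = (-3 - 9 + 2*81) + 2813 = (-3 - 9 + 162) + 2813 = 150 + 2813 = 2963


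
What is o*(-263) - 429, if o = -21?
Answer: 5094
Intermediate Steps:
o*(-263) - 429 = -21*(-263) - 429 = 5523 - 429 = 5094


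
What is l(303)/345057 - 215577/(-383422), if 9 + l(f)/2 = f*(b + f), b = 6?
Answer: 48725584827/44100815018 ≈ 1.1049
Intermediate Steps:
l(f) = -18 + 2*f*(6 + f) (l(f) = -18 + 2*(f*(6 + f)) = -18 + 2*f*(6 + f))
l(303)/345057 - 215577/(-383422) = (-18 + 2*303² + 12*303)/345057 - 215577/(-383422) = (-18 + 2*91809 + 3636)*(1/345057) - 215577*(-1/383422) = (-18 + 183618 + 3636)*(1/345057) + 215577/383422 = 187236*(1/345057) + 215577/383422 = 62412/115019 + 215577/383422 = 48725584827/44100815018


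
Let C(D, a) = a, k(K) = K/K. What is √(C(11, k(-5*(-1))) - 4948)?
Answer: I*√4947 ≈ 70.335*I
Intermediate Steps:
k(K) = 1
√(C(11, k(-5*(-1))) - 4948) = √(1 - 4948) = √(-4947) = I*√4947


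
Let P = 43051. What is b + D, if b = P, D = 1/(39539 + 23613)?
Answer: 2718756753/63152 ≈ 43051.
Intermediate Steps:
D = 1/63152 ≈ 1.5835e-5
b = 43051
b + D = 43051 + 1/63152 = 2718756753/63152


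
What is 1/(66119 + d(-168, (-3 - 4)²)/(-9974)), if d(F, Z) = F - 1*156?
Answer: 4987/329735615 ≈ 1.5124e-5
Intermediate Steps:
d(F, Z) = -156 + F (d(F, Z) = F - 156 = -156 + F)
1/(66119 + d(-168, (-3 - 4)²)/(-9974)) = 1/(66119 + (-156 - 168)/(-9974)) = 1/(66119 - 324*(-1/9974)) = 1/(66119 + 162/4987) = 1/(329735615/4987) = 4987/329735615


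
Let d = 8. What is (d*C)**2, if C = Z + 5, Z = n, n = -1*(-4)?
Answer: 5184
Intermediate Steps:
n = 4
Z = 4
C = 9 (C = 4 + 5 = 9)
(d*C)**2 = (8*9)**2 = 72**2 = 5184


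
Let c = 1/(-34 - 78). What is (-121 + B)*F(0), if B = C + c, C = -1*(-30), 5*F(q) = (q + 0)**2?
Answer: 0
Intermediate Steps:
F(q) = q**2/5 (F(q) = (q + 0)**2/5 = q**2/5)
C = 30
c = -1/112 (c = 1/(-112) = -1/112 ≈ -0.0089286)
B = 3359/112 (B = 30 - 1/112 = 3359/112 ≈ 29.991)
(-121 + B)*F(0) = (-121 + 3359/112)*((1/5)*0**2) = -10193*0/560 = -10193/112*0 = 0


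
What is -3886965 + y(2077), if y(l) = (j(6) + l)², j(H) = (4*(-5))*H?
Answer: -57116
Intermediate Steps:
j(H) = -20*H
y(l) = (-120 + l)² (y(l) = (-20*6 + l)² = (-120 + l)²)
-3886965 + y(2077) = -3886965 + (-120 + 2077)² = -3886965 + 1957² = -3886965 + 3829849 = -57116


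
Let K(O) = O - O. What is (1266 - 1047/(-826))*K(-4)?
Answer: 0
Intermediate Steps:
K(O) = 0
(1266 - 1047/(-826))*K(-4) = (1266 - 1047/(-826))*0 = (1266 - 1047*(-1/826))*0 = (1266 + 1047/826)*0 = (1046763/826)*0 = 0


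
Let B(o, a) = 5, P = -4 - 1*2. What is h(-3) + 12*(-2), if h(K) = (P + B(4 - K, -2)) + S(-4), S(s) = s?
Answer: -29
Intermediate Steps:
P = -6 (P = -4 - 2 = -6)
h(K) = -5 (h(K) = (-6 + 5) - 4 = -1 - 4 = -5)
h(-3) + 12*(-2) = -5 + 12*(-2) = -5 - 24 = -29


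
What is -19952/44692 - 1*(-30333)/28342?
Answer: 197540713/316665166 ≈ 0.62382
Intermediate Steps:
-19952/44692 - 1*(-30333)/28342 = -19952*1/44692 + 30333*(1/28342) = -4988/11173 + 30333/28342 = 197540713/316665166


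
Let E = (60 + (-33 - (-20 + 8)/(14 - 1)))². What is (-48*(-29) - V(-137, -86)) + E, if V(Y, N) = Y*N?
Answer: -1624141/169 ≈ -9610.3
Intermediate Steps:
V(Y, N) = N*Y
E = 131769/169 (E = (60 + (-33 - (-12)/13))² = (60 + (-33 - 1*(-12/13)))² = (60 + (-33 + 12/13))² = (60 - 417/13)² = (363/13)² = 131769/169 ≈ 779.70)
(-48*(-29) - V(-137, -86)) + E = (-48*(-29) - (-86)*(-137)) + 131769/169 = (1392 - 1*11782) + 131769/169 = (1392 - 11782) + 131769/169 = -10390 + 131769/169 = -1624141/169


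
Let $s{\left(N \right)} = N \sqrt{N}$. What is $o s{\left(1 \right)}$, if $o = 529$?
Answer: $529$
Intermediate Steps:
$s{\left(N \right)} = N^{\frac{3}{2}}$
$o s{\left(1 \right)} = 529 \cdot 1^{\frac{3}{2}} = 529 \cdot 1 = 529$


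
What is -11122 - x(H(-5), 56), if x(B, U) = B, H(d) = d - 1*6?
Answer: -11111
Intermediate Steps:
H(d) = -6 + d (H(d) = d - 6 = -6 + d)
-11122 - x(H(-5), 56) = -11122 - (-6 - 5) = -11122 - 1*(-11) = -11122 + 11 = -11111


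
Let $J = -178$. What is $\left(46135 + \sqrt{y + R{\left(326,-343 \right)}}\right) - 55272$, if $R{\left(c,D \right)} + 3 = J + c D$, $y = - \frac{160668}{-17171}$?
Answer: $-9137 + \frac{i \sqrt{33019389318531}}{17171} \approx -9137.0 + 334.65 i$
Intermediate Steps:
$y = \frac{160668}{17171}$ ($y = \left(-160668\right) \left(- \frac{1}{17171}\right) = \frac{160668}{17171} \approx 9.3569$)
$R{\left(c,D \right)} = -181 + D c$ ($R{\left(c,D \right)} = -3 + \left(-178 + c D\right) = -3 + \left(-178 + D c\right) = -181 + D c$)
$\left(46135 + \sqrt{y + R{\left(326,-343 \right)}}\right) - 55272 = \left(46135 + \sqrt{\frac{160668}{17171} - 111999}\right) - 55272 = \left(46135 + \sqrt{- \frac{1922974161}{17171}}\right) - 55272 = \left(46135 + \frac{i \sqrt{33019389318531}}{17171}\right) - 55272 = -9137 + \frac{i \sqrt{33019389318531}}{17171}$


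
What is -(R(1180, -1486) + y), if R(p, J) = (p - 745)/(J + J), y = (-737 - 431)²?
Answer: -4054473293/2972 ≈ -1.3642e+6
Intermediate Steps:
y = 1364224 (y = (-1168)² = 1364224)
R(p, J) = (-745 + p)/(2*J) (R(p, J) = (-745 + p)/((2*J)) = (-745 + p)*(1/(2*J)) = (-745 + p)/(2*J))
-(R(1180, -1486) + y) = -((½)*(-745 + 1180)/(-1486) + 1364224) = -((½)*(-1/1486)*435 + 1364224) = -(-435/2972 + 1364224) = -1*4054473293/2972 = -4054473293/2972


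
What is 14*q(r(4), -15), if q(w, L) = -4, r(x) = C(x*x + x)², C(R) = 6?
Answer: -56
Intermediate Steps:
r(x) = 36 (r(x) = 6² = 36)
14*q(r(4), -15) = 14*(-4) = -56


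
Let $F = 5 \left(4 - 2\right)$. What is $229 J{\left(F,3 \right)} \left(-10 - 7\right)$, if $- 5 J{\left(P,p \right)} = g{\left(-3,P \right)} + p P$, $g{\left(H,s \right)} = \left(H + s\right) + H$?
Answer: $\frac{132362}{5} \approx 26472.0$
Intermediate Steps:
$F = 10$ ($F = 5 \cdot 2 = 10$)
$g{\left(H,s \right)} = s + 2 H$
$J{\left(P,p \right)} = \frac{6}{5} - \frac{P}{5} - \frac{P p}{5}$ ($J{\left(P,p \right)} = - \frac{\left(P + 2 \left(-3\right)\right) + p P}{5} = - \frac{\left(P - 6\right) + P p}{5} = - \frac{\left(-6 + P\right) + P p}{5} = - \frac{-6 + P + P p}{5} = \frac{6}{5} - \frac{P}{5} - \frac{P p}{5}$)
$229 J{\left(F,3 \right)} \left(-10 - 7\right) = 229 \left(\frac{6}{5} - 2 - 2 \cdot 3\right) \left(-10 - 7\right) = 229 \left(\frac{6}{5} - 2 - 6\right) \left(-17\right) = 229 \left(\left(- \frac{34}{5}\right) \left(-17\right)\right) = 229 \cdot \frac{578}{5} = \frac{132362}{5}$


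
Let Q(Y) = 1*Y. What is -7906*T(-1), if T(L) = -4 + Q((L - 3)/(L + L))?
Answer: 15812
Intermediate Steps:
Q(Y) = Y
T(L) = -4 + (-3 + L)/(2*L) (T(L) = -4 + (L - 3)/(L + L) = -4 + (-3 + L)/((2*L)) = -4 + (-3 + L)*(1/(2*L)) = -4 + (-3 + L)/(2*L))
-7906*T(-1) = -3953*(-3 - 7*(-1))/(-1) = -3953*(-1)*(-3 + 7) = -3953*(-1)*4 = -7906*(-2) = 15812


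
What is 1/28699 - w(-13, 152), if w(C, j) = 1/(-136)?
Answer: 28835/3903064 ≈ 0.0073878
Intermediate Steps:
w(C, j) = -1/136
1/28699 - w(-13, 152) = 1/28699 - 1*(-1/136) = 1/28699 + 1/136 = 28835/3903064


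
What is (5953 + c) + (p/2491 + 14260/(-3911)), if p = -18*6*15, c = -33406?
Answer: -267497246833/9742301 ≈ -27457.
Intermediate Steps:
p = -1620 (p = -108*15 = -1620)
(5953 + c) + (p/2491 + 14260/(-3911)) = (5953 - 33406) + (-1620/2491 + 14260/(-3911)) = -27453 + (-1620*1/2491 + 14260*(-1/3911)) = -27453 + (-1620/2491 - 14260/3911) = -27453 - 41857480/9742301 = -267497246833/9742301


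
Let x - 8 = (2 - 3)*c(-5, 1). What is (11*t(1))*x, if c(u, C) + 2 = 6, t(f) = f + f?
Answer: 88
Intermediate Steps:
t(f) = 2*f
c(u, C) = 4 (c(u, C) = -2 + 6 = 4)
x = 4 (x = 8 + (2 - 3)*4 = 8 - 1*4 = 8 - 4 = 4)
(11*t(1))*x = (11*(2*1))*4 = (11*2)*4 = 22*4 = 88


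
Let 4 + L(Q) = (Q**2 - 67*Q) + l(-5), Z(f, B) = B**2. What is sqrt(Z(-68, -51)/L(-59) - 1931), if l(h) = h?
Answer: I*sqrt(52561938)/165 ≈ 43.939*I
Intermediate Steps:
L(Q) = -9 + Q**2 - 67*Q (L(Q) = -4 + ((Q**2 - 67*Q) - 5) = -4 + (-5 + Q**2 - 67*Q) = -9 + Q**2 - 67*Q)
sqrt(Z(-68, -51)/L(-59) - 1931) = sqrt((-51)**2/(-9 + (-59)**2 - 67*(-59)) - 1931) = sqrt(2601/(-9 + 3481 + 3953) - 1931) = sqrt(2601/7425 - 1931) = sqrt(2601*(1/7425) - 1931) = sqrt(289/825 - 1931) = sqrt(-1592786/825) = I*sqrt(52561938)/165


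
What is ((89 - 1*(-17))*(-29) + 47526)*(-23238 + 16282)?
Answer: -309208112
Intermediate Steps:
((89 - 1*(-17))*(-29) + 47526)*(-23238 + 16282) = ((89 + 17)*(-29) + 47526)*(-6956) = (106*(-29) + 47526)*(-6956) = (-3074 + 47526)*(-6956) = 44452*(-6956) = -309208112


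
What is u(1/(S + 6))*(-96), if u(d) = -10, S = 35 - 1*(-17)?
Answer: 960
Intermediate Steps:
S = 52 (S = 35 + 17 = 52)
u(1/(S + 6))*(-96) = -10*(-96) = 960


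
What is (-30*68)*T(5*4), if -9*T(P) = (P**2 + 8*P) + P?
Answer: 394400/3 ≈ 1.3147e+5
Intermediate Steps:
T(P) = -P - P**2/9 (T(P) = -((P**2 + 8*P) + P)/9 = -(P**2 + 9*P)/9 = -P - P**2/9)
(-30*68)*T(5*4) = (-30*68)*(-5*4*(9 + 5*4)/9) = -(-680)*20*(9 + 20)/3 = -(-680)*20*29/3 = -2040*(-580/9) = 394400/3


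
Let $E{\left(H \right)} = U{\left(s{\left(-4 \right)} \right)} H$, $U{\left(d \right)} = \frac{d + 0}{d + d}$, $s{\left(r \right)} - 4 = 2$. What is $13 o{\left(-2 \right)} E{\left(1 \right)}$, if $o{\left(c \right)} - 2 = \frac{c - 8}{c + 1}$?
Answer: $78$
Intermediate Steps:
$s{\left(r \right)} = 6$ ($s{\left(r \right)} = 4 + 2 = 6$)
$U{\left(d \right)} = \frac{1}{2}$ ($U{\left(d \right)} = \frac{d}{2 d} = d \frac{1}{2 d} = \frac{1}{2}$)
$E{\left(H \right)} = \frac{H}{2}$
$o{\left(c \right)} = 2 + \frac{-8 + c}{1 + c}$ ($o{\left(c \right)} = 2 + \frac{c - 8}{c + 1} = 2 + \frac{-8 + c}{1 + c}$)
$13 o{\left(-2 \right)} E{\left(1 \right)} = 13 \frac{3 \left(-2 - 2\right)}{1 - 2} \cdot \frac{1}{2} \cdot 1 = 13 \cdot 3 \frac{1}{-1} \left(-4\right) \frac{1}{2} = 13 \cdot 3 \left(-1\right) \left(-4\right) \frac{1}{2} = 13 \cdot 12 \cdot \frac{1}{2} = 156 \cdot \frac{1}{2} = 78$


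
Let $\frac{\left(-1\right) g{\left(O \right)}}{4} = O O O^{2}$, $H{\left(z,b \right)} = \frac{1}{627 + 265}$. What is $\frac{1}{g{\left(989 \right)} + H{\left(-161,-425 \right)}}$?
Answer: $- \frac{892}{3413579424207087} \approx -2.6131 \cdot 10^{-13}$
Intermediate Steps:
$H{\left(z,b \right)} = \frac{1}{892}$
$g{\left(O \right)} = - 4 O^{4}$ ($g{\left(O \right)} = - 4 O O O^{2} = - 4 O^{2} O^{2} = - 4 O^{4}$)
$\frac{1}{g{\left(989 \right)} + H{\left(-161,-425 \right)}} = \frac{1}{- 4 \cdot 989^{4} + \frac{1}{892}} = \frac{1}{\left(-4\right) 956720690641 + \frac{1}{892}} = \frac{1}{-3826882762564 + \frac{1}{892}} = \frac{1}{- \frac{3413579424207087}{892}} = - \frac{892}{3413579424207087}$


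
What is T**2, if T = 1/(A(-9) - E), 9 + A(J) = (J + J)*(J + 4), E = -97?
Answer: 1/31684 ≈ 3.1562e-5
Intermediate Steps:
A(J) = -9 + 2*J*(4 + J) (A(J) = -9 + (J + J)*(J + 4) = -9 + (2*J)*(4 + J) = -9 + 2*J*(4 + J))
T = 1/178 (T = 1/((-9 + 2*(-9)**2 + 8*(-9)) - 1*(-97)) = 1/((-9 + 2*81 - 72) + 97) = 1/((-9 + 162 - 72) + 97) = 1/(81 + 97) = 1/178 ≈ 0.0056180)
T**2 = (1/178)**2 = 1/31684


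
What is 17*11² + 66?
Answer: 2123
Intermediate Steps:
17*11² + 66 = 17*121 + 66 = 2057 + 66 = 2123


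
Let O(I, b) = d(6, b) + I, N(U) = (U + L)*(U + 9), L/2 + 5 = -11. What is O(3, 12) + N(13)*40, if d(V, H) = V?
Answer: -16711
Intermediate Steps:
L = -32 (L = -10 + 2*(-11) = -10 - 22 = -32)
N(U) = (-32 + U)*(9 + U) (N(U) = (U - 32)*(U + 9) = (-32 + U)*(9 + U))
O(I, b) = 6 + I
O(3, 12) + N(13)*40 = (6 + 3) + (-288 + 13² - 23*13)*40 = 9 + (-288 + 169 - 299)*40 = 9 - 418*40 = 9 - 16720 = -16711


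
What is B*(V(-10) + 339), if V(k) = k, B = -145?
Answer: -47705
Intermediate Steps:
B*(V(-10) + 339) = -145*(-10 + 339) = -145*329 = -47705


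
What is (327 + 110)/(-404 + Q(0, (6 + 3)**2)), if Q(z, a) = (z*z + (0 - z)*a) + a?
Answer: -23/17 ≈ -1.3529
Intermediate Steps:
Q(z, a) = a + z**2 - a*z (Q(z, a) = (z**2 + (-z)*a) + a = (z**2 - a*z) + a = a + z**2 - a*z)
(327 + 110)/(-404 + Q(0, (6 + 3)**2)) = (327 + 110)/(-404 + ((6 + 3)**2 + 0**2 - 1*(6 + 3)**2*0)) = 437/(-404 + (9**2 + 0 - 1*9**2*0)) = 437/(-404 + (81 + 0 - 1*81*0)) = 437/(-404 + (81 + 0 + 0)) = 437/(-404 + 81) = 437/(-323) = 437*(-1/323) = -23/17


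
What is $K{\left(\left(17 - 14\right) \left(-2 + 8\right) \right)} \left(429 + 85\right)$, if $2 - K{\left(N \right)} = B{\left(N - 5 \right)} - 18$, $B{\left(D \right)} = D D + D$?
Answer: $-83268$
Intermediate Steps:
$B{\left(D \right)} = D + D^{2}$ ($B{\left(D \right)} = D^{2} + D = D + D^{2}$)
$K{\left(N \right)} = 20 - \left(-5 + N\right) \left(-4 + N\right)$ ($K{\left(N \right)} = 2 - \left(\left(N - 5\right) \left(1 + \left(N - 5\right)\right) - 18\right) = 2 - \left(\left(-5 + N\right) \left(1 + \left(-5 + N\right)\right) - 18\right) = 2 - \left(\left(-5 + N\right) \left(-4 + N\right) - 18\right) = 2 - \left(-18 + \left(-5 + N\right) \left(-4 + N\right)\right) = 20 - \left(-5 + N\right) \left(-4 + N\right)$)
$K{\left(\left(17 - 14\right) \left(-2 + 8\right) \right)} \left(429 + 85\right) = \left(17 - 14\right) \left(-2 + 8\right) \left(9 - \left(17 - 14\right) \left(-2 + 8\right)\right) \left(429 + 85\right) = 3 \cdot 6 \left(9 - 3 \cdot 6\right) 514 = 18 \left(9 - 18\right) 514 = 18 \left(-9\right) 514 = \left(-162\right) 514 = -83268$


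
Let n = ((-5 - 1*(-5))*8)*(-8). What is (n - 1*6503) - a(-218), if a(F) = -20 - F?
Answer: -6701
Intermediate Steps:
n = 0 (n = ((-5 + 5)*8)*(-8) = (0*8)*(-8) = 0*(-8) = 0)
(n - 1*6503) - a(-218) = (0 - 1*6503) - (-20 - 1*(-218)) = (0 - 6503) - (-20 + 218) = -6503 - 1*198 = -6503 - 198 = -6701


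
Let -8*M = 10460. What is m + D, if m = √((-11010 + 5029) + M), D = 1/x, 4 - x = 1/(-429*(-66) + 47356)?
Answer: 75670/302679 + I*√29154/2 ≈ 0.25 + 85.373*I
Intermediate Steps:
M = -2615/2 (M = -⅛*10460 = -2615/2 ≈ -1307.5)
x = 302679/75670 (x = 4 - 1/(-429*(-66) + 47356) = 4 - 1/(28314 + 47356) = 4 - 1/75670 = 302679/75670 ≈ 4.0000)
D = 75670/302679 (D = 1/(302679/75670) = 75670/302679 ≈ 0.25000)
m = I*√29154/2 (m = √((-11010 + 5029) - 2615/2) = √(-5981 - 2615/2) = √(-14577/2) = I*√29154/2 ≈ 85.373*I)
m + D = I*√29154/2 + 75670/302679 = 75670/302679 + I*√29154/2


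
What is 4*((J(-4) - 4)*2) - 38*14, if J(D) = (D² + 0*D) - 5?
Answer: -476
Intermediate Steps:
J(D) = -5 + D² (J(D) = (D² + 0) - 5 = D² - 5 = -5 + D²)
4*((J(-4) - 4)*2) - 38*14 = 4*(((-5 + (-4)²) - 4)*2) - 38*14 = 4*(((-5 + 16) - 4)*2) - 532 = 4*((11 - 4)*2) - 532 = 4*(7*2) - 532 = 4*14 - 532 = 56 - 532 = -476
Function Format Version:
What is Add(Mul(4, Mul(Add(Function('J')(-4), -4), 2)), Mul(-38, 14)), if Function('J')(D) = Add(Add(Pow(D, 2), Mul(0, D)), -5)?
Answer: -476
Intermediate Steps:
Function('J')(D) = Add(-5, Pow(D, 2)) (Function('J')(D) = Add(Add(Pow(D, 2), 0), -5) = Add(Pow(D, 2), -5) = Add(-5, Pow(D, 2)))
Add(Mul(4, Mul(Add(Function('J')(-4), -4), 2)), Mul(-38, 14)) = Add(Mul(4, Mul(Add(Add(-5, Pow(-4, 2)), -4), 2)), Mul(-38, 14)) = Add(Mul(4, Mul(Add(Add(-5, 16), -4), 2)), -532) = Add(Mul(4, Mul(Add(11, -4), 2)), -532) = Add(Mul(4, Mul(7, 2)), -532) = Add(Mul(4, 14), -532) = Add(56, -532) = -476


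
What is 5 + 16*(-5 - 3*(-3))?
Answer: 69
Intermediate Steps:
5 + 16*(-5 - 3*(-3)) = 5 + 16*(-5 + 9) = 5 + 16*4 = 5 + 64 = 69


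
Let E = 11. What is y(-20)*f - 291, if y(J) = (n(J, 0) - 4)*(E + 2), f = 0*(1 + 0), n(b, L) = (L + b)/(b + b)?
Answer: -291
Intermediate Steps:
n(b, L) = (L + b)/(2*b) (n(b, L) = (L + b)/((2*b)) = (L + b)*(1/(2*b)) = (L + b)/(2*b))
f = 0 (f = 0*1 = 0)
y(J) = -91/2 (y(J) = ((0 + J)/(2*J) - 4)*(11 + 2) = (J/(2*J) - 4)*13 = (1/2 - 4)*13 = -7/2*13 = -91/2)
y(-20)*f - 291 = -91/2*0 - 291 = 0 - 291 = -291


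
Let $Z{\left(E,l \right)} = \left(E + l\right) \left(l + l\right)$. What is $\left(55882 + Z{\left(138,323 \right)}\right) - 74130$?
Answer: $279558$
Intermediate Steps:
$Z{\left(E,l \right)} = 2 l \left(E + l\right)$ ($Z{\left(E,l \right)} = \left(E + l\right) 2 l = 2 l \left(E + l\right)$)
$\left(55882 + Z{\left(138,323 \right)}\right) - 74130 = \left(55882 + 2 \cdot 323 \left(138 + 323\right)\right) - 74130 = \left(55882 + 2 \cdot 323 \cdot 461\right) - 74130 = \left(55882 + 297806\right) - 74130 = 353688 - 74130 = 279558$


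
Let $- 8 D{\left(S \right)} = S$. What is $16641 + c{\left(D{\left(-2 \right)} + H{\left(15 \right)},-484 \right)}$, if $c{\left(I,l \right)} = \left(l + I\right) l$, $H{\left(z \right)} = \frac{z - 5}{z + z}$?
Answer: $\frac{751844}{3} \approx 2.5061 \cdot 10^{5}$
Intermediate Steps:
$D{\left(S \right)} = - \frac{S}{8}$
$H{\left(z \right)} = \frac{-5 + z}{2 z}$
$c{\left(I,l \right)} = l \left(I + l\right)$ ($c{\left(I,l \right)} = \left(I + l\right) l = l \left(I + l\right)$)
$16641 + c{\left(D{\left(-2 \right)} + H{\left(15 \right)},-484 \right)} = 16641 - 484 \left(\left(\left(- \frac{1}{8}\right) \left(-2\right) + \frac{-5 + 15}{2 \cdot 15}\right) - 484\right) = 16641 - 484 \left(\left(\frac{1}{4} + \frac{1}{2} \cdot \frac{1}{15} \cdot 10\right) - 484\right) = 16641 - 484 \left(\left(\frac{1}{4} + \frac{1}{3}\right) - 484\right) = 16641 - 484 \left(\frac{7}{12} - 484\right) = 16641 - - \frac{701921}{3} = 16641 + \frac{701921}{3} = \frac{751844}{3}$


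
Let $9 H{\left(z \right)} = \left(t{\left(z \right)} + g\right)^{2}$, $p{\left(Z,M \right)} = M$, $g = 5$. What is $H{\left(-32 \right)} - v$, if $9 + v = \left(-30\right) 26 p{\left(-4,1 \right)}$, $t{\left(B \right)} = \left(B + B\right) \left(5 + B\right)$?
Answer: $\frac{3010390}{9} \approx 3.3449 \cdot 10^{5}$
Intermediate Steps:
$t{\left(B \right)} = 2 B \left(5 + B\right)$
$H{\left(z \right)} = \frac{\left(5 + 2 z \left(5 + z\right)\right)^{2}}{9}$ ($H{\left(z \right)} = \frac{\left(2 z \left(5 + z\right) + 5\right)^{2}}{9} = \frac{\left(5 + 2 z \left(5 + z\right)\right)^{2}}{9}$)
$v = -789$ ($v = -9 + \left(-30\right) 26 \cdot 1 = -9 - 780 = -789$)
$H{\left(-32 \right)} - v = \frac{\left(5 + 2 \left(-32\right) \left(5 - 32\right)\right)^{2}}{9} - -789 = \frac{\left(5 + 2 \left(-32\right) \left(-27\right)\right)^{2}}{9} + 789 = \frac{\left(5 + 1728\right)^{2}}{9} + 789 = \frac{1733^{2}}{9} + 789 = \frac{1}{9} \cdot 3003289 + 789 = \frac{3003289}{9} + 789 = \frac{3010390}{9}$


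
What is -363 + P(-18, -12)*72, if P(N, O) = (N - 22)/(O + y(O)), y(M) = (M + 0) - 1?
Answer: -1239/5 ≈ -247.80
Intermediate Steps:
y(M) = -1 + M (y(M) = M - 1 = -1 + M)
P(N, O) = (-22 + N)/(-1 + 2*O) (P(N, O) = (N - 22)/(O + (-1 + O)) = (-22 + N)/(-1 + 2*O))
-363 + P(-18, -12)*72 = -363 + ((-22 - 18)/(-1 + 2*(-12)))*72 = -363 + (-40/(-1 - 24))*72 = -363 + (-40/(-25))*72 = -363 - 1/25*(-40)*72 = -363 + (8/5)*72 = -363 + 576/5 = -1239/5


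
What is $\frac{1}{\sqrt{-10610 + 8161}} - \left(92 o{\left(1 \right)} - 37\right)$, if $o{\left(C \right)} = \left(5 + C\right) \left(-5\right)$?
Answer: $2797 - \frac{i \sqrt{2449}}{2449} \approx 2797.0 - 0.020207 i$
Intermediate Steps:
$o{\left(C \right)} = -25 - 5 C$
$\frac{1}{\sqrt{-10610 + 8161}} - \left(92 o{\left(1 \right)} - 37\right) = \frac{1}{\sqrt{-10610 + 8161}} - \left(92 \left(-25 - 5\right) - 37\right) = \frac{1}{\sqrt{-2449}} - \left(92 \left(-25 - 5\right) - 37\right) = \frac{1}{i \sqrt{2449}} - \left(92 \left(-30\right) - 37\right) = - \frac{i \sqrt{2449}}{2449} - \left(-2760 - 37\right) = - \frac{i \sqrt{2449}}{2449} - -2797 = - \frac{i \sqrt{2449}}{2449} + 2797 = 2797 - \frac{i \sqrt{2449}}{2449}$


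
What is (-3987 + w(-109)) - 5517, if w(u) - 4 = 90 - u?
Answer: -9301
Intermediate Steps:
w(u) = 94 - u (w(u) = 4 + (90 - u) = 94 - u)
(-3987 + w(-109)) - 5517 = (-3987 + (94 - 1*(-109))) - 5517 = (-3987 + (94 + 109)) - 5517 = (-3987 + 203) - 5517 = -3784 - 5517 = -9301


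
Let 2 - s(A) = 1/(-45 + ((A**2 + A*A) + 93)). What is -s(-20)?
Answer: -1695/848 ≈ -1.9988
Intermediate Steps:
s(A) = 2 - 1/(48 + 2*A**2) (s(A) = 2 - 1/(-45 + ((A**2 + A*A) + 93)) = 2 - 1/(-45 + ((A**2 + A**2) + 93)) = 2 - 1/(-45 + (2*A**2 + 93)) = 2 - 1/(-45 + (93 + 2*A**2)) = 2 - 1/(48 + 2*A**2))
-s(-20) = -(95 + 4*(-20)**2)/(2*(24 + (-20)**2)) = -(95 + 4*400)/(2*(24 + 400)) = -(95 + 1600)/(2*424) = -1695/(2*424) = -1*1695/848 = -1695/848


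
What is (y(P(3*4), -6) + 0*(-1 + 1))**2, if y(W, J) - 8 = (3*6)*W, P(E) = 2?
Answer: 1936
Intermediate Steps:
y(W, J) = 8 + 18*W (y(W, J) = 8 + (3*6)*W = 8 + 18*W)
(y(P(3*4), -6) + 0*(-1 + 1))**2 = ((8 + 18*2) + 0*(-1 + 1))**2 = ((8 + 36) + 0*0)**2 = (44 + 0)**2 = 44**2 = 1936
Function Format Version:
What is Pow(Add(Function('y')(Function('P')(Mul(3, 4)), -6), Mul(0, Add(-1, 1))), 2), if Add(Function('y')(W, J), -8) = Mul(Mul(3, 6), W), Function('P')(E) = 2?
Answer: 1936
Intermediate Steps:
Function('y')(W, J) = Add(8, Mul(18, W)) (Function('y')(W, J) = Add(8, Mul(Mul(3, 6), W)) = Add(8, Mul(18, W)))
Pow(Add(Function('y')(Function('P')(Mul(3, 4)), -6), Mul(0, Add(-1, 1))), 2) = Pow(Add(Add(8, Mul(18, 2)), Mul(0, Add(-1, 1))), 2) = Pow(Add(Add(8, 36), Mul(0, 0)), 2) = Pow(Add(44, 0), 2) = Pow(44, 2) = 1936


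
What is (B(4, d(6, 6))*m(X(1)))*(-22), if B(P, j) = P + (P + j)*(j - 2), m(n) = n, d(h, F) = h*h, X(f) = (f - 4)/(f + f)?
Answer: 45012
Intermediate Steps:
X(f) = (-4 + f)/(2*f) (X(f) = (-4 + f)/((2*f)) = (-4 + f)*(1/(2*f)) = (-4 + f)/(2*f))
d(h, F) = h²
B(P, j) = P + (-2 + j)*(P + j) (B(P, j) = P + (P + j)*(-2 + j) = P + (-2 + j)*(P + j))
(B(4, d(6, 6))*m(X(1)))*(-22) = (((6²)² - 1*4 - 2*6² + 4*6²)*((½)*(-4 + 1)/1))*(-22) = ((36² - 4 - 2*36 + 4*36)*((½)*1*(-3)))*(-22) = ((1296 - 4 - 72 + 144)*(-3/2))*(-22) = (1364*(-3/2))*(-22) = -2046*(-22) = 45012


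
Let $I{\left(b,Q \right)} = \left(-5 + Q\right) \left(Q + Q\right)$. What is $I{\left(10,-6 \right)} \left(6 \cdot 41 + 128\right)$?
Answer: $49368$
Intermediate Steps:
$I{\left(b,Q \right)} = 2 Q \left(-5 + Q\right)$ ($I{\left(b,Q \right)} = \left(-5 + Q\right) 2 Q = 2 Q \left(-5 + Q\right)$)
$I{\left(10,-6 \right)} \left(6 \cdot 41 + 128\right) = 2 \left(-6\right) \left(-5 - 6\right) \left(6 \cdot 41 + 128\right) = 2 \left(-6\right) \left(-11\right) \left(246 + 128\right) = 132 \cdot 374 = 49368$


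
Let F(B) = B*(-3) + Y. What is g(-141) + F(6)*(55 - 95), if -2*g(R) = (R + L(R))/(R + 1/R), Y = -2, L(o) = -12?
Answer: 31789627/39764 ≈ 799.46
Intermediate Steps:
g(R) = -(-12 + R)/(2*(R + 1/R)) (g(R) = -(R - 12)/(2*(R + 1/R)) = -(-12 + R)/(2*(R + 1/R)))
F(B) = -2 - 3*B (F(B) = B*(-3) - 2 = -3*B - 2 = -2 - 3*B)
g(-141) + F(6)*(55 - 95) = (½)*(-141)*(12 - 1*(-141))/(1 + (-141)²) + (-2 - 3*6)*(55 - 95) = (½)*(-141)*(12 + 141)/(1 + 19881) + (-2 - 18)*(-40) = (½)*(-141)*153/19882 - 20*(-40) = (½)*(-141)*(1/19882)*153 + 800 = -21573/39764 + 800 = 31789627/39764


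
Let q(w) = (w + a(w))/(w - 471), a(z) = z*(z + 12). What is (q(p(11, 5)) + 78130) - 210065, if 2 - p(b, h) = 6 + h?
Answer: -5277397/40 ≈ -1.3194e+5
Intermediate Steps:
a(z) = z*(12 + z)
p(b, h) = -4 - h (p(b, h) = 2 - (6 + h) = 2 + (-6 - h) = -4 - h)
q(w) = (w + w*(12 + w))/(-471 + w) (q(w) = (w + w*(12 + w))/(w - 471) = (w + w*(12 + w))/(-471 + w))
(q(p(11, 5)) + 78130) - 210065 = ((-4 - 1*5)*(13 + (-4 - 1*5))/(-471 + (-4 - 1*5)) + 78130) - 210065 = ((-4 - 5)*(13 + (-4 - 5))/(-471 + (-4 - 5)) + 78130) - 210065 = (-9*(13 - 9)/(-471 - 9) + 78130) - 210065 = (-9*4/(-480) + 78130) - 210065 = (-9*(-1/480)*4 + 78130) - 210065 = (3/40 + 78130) - 210065 = 3125203/40 - 210065 = -5277397/40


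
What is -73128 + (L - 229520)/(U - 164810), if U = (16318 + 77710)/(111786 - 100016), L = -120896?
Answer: -1611860179292/22042269 ≈ -73126.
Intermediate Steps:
U = 4274/535 (U = 94028/11770 = 94028*(1/11770) = 4274/535 ≈ 7.9888)
-73128 + (L - 229520)/(U - 164810) = -73128 + (-120896 - 229520)/(4274/535 - 164810) = -73128 - 350416/(-88169076/535) = -73128 - 350416*(-535/88169076) = -73128 + 46868140/22042269 = -1611860179292/22042269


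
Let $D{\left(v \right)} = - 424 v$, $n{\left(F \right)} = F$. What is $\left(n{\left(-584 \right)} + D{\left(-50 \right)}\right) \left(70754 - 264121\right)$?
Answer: $-3986454072$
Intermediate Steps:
$\left(n{\left(-584 \right)} + D{\left(-50 \right)}\right) \left(70754 - 264121\right) = \left(-584 - -21200\right) \left(70754 - 264121\right) = \left(-584 + 21200\right) \left(-193367\right) = 20616 \left(-193367\right) = -3986454072$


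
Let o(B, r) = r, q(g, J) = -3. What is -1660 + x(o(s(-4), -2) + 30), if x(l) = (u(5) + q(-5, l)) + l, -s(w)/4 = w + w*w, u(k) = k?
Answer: -1630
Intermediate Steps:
s(w) = -4*w - 4*w² (s(w) = -4*(w + w*w) = -4*(w + w²) = -4*w - 4*w²)
x(l) = 2 + l (x(l) = (5 - 3) + l = 2 + l)
-1660 + x(o(s(-4), -2) + 30) = -1660 + (2 + (-2 + 30)) = -1660 + (2 + 28) = -1660 + 30 = -1630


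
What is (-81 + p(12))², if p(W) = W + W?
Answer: 3249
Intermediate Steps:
p(W) = 2*W
(-81 + p(12))² = (-81 + 2*12)² = (-81 + 24)² = (-57)² = 3249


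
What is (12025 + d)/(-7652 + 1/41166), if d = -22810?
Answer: 443975310/315002231 ≈ 1.4094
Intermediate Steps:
(12025 + d)/(-7652 + 1/41166) = (12025 - 22810)/(-7652 + 1/41166) = -10785/(-7652 + 1/41166) = -10785/(-315002231/41166) = -10785*(-41166/315002231) = 443975310/315002231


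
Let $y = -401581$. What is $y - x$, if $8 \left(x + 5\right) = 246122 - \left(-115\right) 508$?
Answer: $- \frac{1758575}{4} \approx -4.3964 \cdot 10^{5}$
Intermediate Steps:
$x = \frac{152251}{4}$ ($x = -5 + \frac{246122 - \left(-115\right) 508}{8} = -5 + \frac{246122 - -58420}{8} = -5 + \frac{246122 + 58420}{8} = -5 + \frac{1}{8} \cdot 304542 = -5 + \frac{152271}{4} = \frac{152251}{4} \approx 38063.0$)
$y - x = -401581 - \frac{152251}{4} = - \frac{1758575}{4}$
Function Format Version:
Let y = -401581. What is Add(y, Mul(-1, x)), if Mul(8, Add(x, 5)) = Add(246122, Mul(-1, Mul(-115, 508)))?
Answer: Rational(-1758575, 4) ≈ -4.3964e+5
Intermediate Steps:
x = Rational(152251, 4) (x = Add(-5, Mul(Rational(1, 8), Add(246122, Mul(-1, Mul(-115, 508))))) = Add(-5, Mul(Rational(1, 8), Add(246122, Mul(-1, -58420)))) = Add(-5, Mul(Rational(1, 8), Add(246122, 58420))) = Add(-5, Mul(Rational(1, 8), 304542)) = Add(-5, Rational(152271, 4)) = Rational(152251, 4) ≈ 38063.)
Add(y, Mul(-1, x)) = Add(-401581, Mul(-1, Rational(152251, 4))) = Add(-401581, Rational(-152251, 4)) = Rational(-1758575, 4)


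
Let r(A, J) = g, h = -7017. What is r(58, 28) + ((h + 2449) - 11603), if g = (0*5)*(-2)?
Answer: -16171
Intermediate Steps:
g = 0 (g = 0*(-2) = 0)
r(A, J) = 0
r(58, 28) + ((h + 2449) - 11603) = 0 + ((-7017 + 2449) - 11603) = 0 + (-4568 - 11603) = 0 - 16171 = -16171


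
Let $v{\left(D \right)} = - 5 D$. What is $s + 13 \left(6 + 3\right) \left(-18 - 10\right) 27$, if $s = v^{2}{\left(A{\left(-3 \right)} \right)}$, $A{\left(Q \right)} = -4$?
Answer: $-88052$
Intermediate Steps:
$s = 400$ ($s = \left(\left(-5\right) \left(-4\right)\right)^{2} = 20^{2} = 400$)
$s + 13 \left(6 + 3\right) \left(-18 - 10\right) 27 = 400 + 13 \left(6 + 3\right) \left(-18 - 10\right) 27 = 400 + 13 \cdot 9 \left(-28\right) 27 = 400 + 13 \left(-252\right) 27 = 400 - 88452 = -88052$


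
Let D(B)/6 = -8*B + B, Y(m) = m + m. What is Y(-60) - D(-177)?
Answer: -7554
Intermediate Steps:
Y(m) = 2*m
D(B) = -42*B (D(B) = 6*(-8*B + B) = 6*(-7*B) = -42*B)
Y(-60) - D(-177) = 2*(-60) - (-42)*(-177) = -120 - 1*7434 = -120 - 7434 = -7554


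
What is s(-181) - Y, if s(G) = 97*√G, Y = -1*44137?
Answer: 44137 + 97*I*√181 ≈ 44137.0 + 1305.0*I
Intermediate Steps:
Y = -44137
s(-181) - Y = 97*√(-181) - 1*(-44137) = 97*(I*√181) + 44137 = 97*I*√181 + 44137 = 44137 + 97*I*√181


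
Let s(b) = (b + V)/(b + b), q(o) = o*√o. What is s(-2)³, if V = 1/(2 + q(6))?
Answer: 9698103/76225024 - 408483*√6/76225024 ≈ 0.11410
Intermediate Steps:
q(o) = o^(3/2)
V = 1/(2 + 6*√6) (V = 1/(2 + 6^(3/2)) = 1/(2 + 6*√6) ≈ 0.059891)
s(b) = (-1/106 + b + 3*√6/106)/(2*b) (s(b) = (b + (-1/106 + 3*√6/106))/(b + b) = (-1/106 + b + 3*√6/106)/((2*b)) = (-1/106 + b + 3*√6/106)*(1/(2*b)) = (-1/106 + b + 3*√6/106)/(2*b))
s(-2)³ = ((½)*(-2 + 1/(2 + 6*√6))/(-2))³ = ((½)*(-½)*(-2 + 1/(2 + 6*√6)))³ = (½ - 1/(4*(2 + 6*√6)))³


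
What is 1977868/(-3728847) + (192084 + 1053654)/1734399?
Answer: 134972680306/718589834217 ≈ 0.18783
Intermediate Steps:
1977868/(-3728847) + (192084 + 1053654)/1734399 = 1977868*(-1/3728847) + 1245738*(1/1734399) = -1977868/3728847 + 415246/578133 = 134972680306/718589834217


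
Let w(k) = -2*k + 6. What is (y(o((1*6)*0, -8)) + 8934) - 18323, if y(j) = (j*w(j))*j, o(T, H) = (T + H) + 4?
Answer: -9165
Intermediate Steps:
w(k) = 6 - 2*k
o(T, H) = 4 + H + T (o(T, H) = (H + T) + 4 = 4 + H + T)
y(j) = j**2*(6 - 2*j) (y(j) = (j*(6 - 2*j))*j = j**2*(6 - 2*j))
(y(o((1*6)*0, -8)) + 8934) - 18323 = (2*(4 - 8 + (1*6)*0)**2*(3 - (4 - 8 + (1*6)*0)) + 8934) - 18323 = (2*(4 - 8 + 6*0)**2*(3 - (4 - 8 + 6*0)) + 8934) - 18323 = (2*(4 - 8 + 0)**2*(3 - (4 - 8 + 0)) + 8934) - 18323 = (2*(-4)**2*(3 - 1*(-4)) + 8934) - 18323 = (2*16*(3 + 4) + 8934) - 18323 = (2*16*7 + 8934) - 18323 = (224 + 8934) - 18323 = 9158 - 18323 = -9165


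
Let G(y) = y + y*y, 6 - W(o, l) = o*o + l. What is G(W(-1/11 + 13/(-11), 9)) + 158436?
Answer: 2319906318/14641 ≈ 1.5845e+5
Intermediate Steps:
W(o, l) = 6 - l - o² (W(o, l) = 6 - (o*o + l) = 6 - (o² + l) = 6 - (l + o²) = 6 + (-l - o²) = 6 - l - o²)
G(y) = y + y²
G(W(-1/11 + 13/(-11), 9)) + 158436 = (6 - 1*9 - (-1/11 + 13/(-11))²)*(1 + (6 - 1*9 - (-1/11 + 13/(-11))²)) + 158436 = (6 - 9 - (-1*1/11 + 13*(-1/11))²)*(1 + (6 - 9 - (-1*1/11 + 13*(-1/11))²)) + 158436 = (6 - 9 - (-1/11 - 13/11)²)*(1 + (6 - 9 - (-1/11 - 13/11)²)) + 158436 = (6 - 9 - (-14/11)²)*(1 + (6 - 9 - (-14/11)²)) + 158436 = (6 - 9 - 1*196/121)*(1 + (6 - 9 - 1*196/121)) + 158436 = (6 - 9 - 196/121)*(1 + (6 - 9 - 196/121)) + 158436 = -559*(1 - 559/121)/121 + 158436 = -559/121*(-438/121) + 158436 = 244842/14641 + 158436 = 2319906318/14641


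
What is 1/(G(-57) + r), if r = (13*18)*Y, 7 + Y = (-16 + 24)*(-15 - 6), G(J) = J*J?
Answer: -1/37701 ≈ -2.6525e-5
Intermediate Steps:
G(J) = J²
Y = -175 (Y = -7 + (-16 + 24)*(-15 - 6) = -7 + 8*(-21) = -7 - 168 = -175)
r = -40950 (r = (13*18)*(-175) = 234*(-175) = -40950)
1/(G(-57) + r) = 1/((-57)² - 40950) = 1/(3249 - 40950) = 1/(-37701) = -1/37701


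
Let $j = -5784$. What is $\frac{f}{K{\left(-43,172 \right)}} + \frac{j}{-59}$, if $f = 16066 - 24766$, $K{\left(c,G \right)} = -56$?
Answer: $\frac{209301}{826} \approx 253.39$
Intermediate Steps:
$f = -8700$
$\frac{f}{K{\left(-43,172 \right)}} + \frac{j}{-59} = - \frac{8700}{-56} - \frac{5784}{-59} = \left(-8700\right) \left(- \frac{1}{56}\right) - - \frac{5784}{59} = \frac{2175}{14} + \frac{5784}{59} = \frac{209301}{826}$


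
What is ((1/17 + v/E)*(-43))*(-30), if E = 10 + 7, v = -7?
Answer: -7740/17 ≈ -455.29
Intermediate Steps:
E = 17
((1/17 + v/E)*(-43))*(-30) = ((1/17 - 7/17)*(-43))*(-30) = -6/17*(-43)*(-30) = (258/17)*(-30) = -7740/17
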